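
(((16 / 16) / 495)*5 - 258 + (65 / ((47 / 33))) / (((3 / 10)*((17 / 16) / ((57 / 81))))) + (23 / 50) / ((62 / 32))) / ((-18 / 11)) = 28873273423 / 300943350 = 95.94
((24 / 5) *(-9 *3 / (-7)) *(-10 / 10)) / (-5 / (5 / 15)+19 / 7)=324 / 215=1.51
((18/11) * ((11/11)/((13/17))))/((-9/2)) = -68/143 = -0.48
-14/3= -4.67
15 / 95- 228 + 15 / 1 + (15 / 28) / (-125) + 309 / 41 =-111955437 / 545300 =-205.31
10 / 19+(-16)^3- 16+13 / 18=-4110.75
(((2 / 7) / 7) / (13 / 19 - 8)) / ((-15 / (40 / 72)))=38 / 183897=0.00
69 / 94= 0.73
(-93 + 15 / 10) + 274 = 365 / 2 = 182.50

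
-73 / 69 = -1.06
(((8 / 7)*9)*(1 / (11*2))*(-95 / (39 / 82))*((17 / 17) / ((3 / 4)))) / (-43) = 124640 / 43043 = 2.90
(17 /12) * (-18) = -25.50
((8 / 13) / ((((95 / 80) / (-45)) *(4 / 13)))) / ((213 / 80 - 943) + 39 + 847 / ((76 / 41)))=115200 / 675493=0.17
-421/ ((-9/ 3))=421/ 3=140.33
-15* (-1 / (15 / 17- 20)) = -51 / 65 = -0.78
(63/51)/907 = 21/15419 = 0.00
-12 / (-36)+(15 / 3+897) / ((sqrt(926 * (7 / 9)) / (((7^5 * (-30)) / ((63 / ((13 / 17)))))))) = 1 / 3- 20110090 * sqrt(6482) / 7871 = -205701.71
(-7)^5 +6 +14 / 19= -319205 / 19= -16800.26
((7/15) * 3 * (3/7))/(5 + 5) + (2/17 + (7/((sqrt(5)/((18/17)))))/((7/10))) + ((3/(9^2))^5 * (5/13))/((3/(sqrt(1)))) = 84500717573/475666267050 + 36 * sqrt(5)/17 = 4.91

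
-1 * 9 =-9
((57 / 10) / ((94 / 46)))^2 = 1718721 / 220900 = 7.78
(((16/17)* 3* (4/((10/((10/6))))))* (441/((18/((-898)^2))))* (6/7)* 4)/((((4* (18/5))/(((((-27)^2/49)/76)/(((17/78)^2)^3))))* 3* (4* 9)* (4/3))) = 6129062734706159040/54575043509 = 112305228.56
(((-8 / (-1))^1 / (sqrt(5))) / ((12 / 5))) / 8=sqrt(5) / 12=0.19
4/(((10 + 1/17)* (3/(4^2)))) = 1088/513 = 2.12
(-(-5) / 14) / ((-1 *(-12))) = 5 / 168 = 0.03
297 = 297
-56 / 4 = -14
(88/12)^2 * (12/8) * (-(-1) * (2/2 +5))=484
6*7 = 42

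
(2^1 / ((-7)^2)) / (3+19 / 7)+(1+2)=421 / 140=3.01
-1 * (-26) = 26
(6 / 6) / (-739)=-1 / 739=-0.00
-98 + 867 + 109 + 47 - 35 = 890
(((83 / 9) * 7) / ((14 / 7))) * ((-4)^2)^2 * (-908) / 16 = -468931.56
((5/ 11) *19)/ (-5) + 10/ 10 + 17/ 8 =123/ 88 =1.40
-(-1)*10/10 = 1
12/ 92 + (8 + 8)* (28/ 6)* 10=51529/ 69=746.80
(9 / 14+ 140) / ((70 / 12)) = 5907 / 245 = 24.11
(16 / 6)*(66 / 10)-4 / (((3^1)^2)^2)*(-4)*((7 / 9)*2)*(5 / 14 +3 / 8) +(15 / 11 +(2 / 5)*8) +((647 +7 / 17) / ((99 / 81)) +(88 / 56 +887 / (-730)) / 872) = 335363692862791 / 607444382160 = 552.09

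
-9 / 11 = -0.82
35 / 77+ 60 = 665 / 11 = 60.45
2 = 2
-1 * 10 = -10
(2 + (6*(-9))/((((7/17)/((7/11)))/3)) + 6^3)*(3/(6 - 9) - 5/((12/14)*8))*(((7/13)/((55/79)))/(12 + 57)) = 0.63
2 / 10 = 1 / 5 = 0.20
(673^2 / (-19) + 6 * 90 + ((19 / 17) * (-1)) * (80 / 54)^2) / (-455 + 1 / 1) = 5486574517 / 106902018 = 51.32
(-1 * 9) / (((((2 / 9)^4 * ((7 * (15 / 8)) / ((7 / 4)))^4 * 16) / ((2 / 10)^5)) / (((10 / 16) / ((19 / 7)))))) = -5103 / 950000000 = -0.00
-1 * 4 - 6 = -10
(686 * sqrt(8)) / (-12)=-343 * sqrt(2) / 3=-161.69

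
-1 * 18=-18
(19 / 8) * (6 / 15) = 19 / 20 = 0.95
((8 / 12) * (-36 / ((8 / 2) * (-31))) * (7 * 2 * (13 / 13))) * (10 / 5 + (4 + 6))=1008 / 31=32.52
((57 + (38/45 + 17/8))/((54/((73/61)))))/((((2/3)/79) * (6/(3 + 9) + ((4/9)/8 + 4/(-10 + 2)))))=2834.79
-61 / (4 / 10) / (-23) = 305 / 46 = 6.63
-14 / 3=-4.67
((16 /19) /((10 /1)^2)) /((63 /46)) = 184 /29925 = 0.01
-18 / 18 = -1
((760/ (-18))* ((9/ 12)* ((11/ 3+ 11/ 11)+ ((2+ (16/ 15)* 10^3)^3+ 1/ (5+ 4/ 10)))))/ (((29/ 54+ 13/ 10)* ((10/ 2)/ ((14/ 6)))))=-21913522854755/ 2232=-9817886583.67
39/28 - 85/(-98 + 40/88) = 68027/30044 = 2.26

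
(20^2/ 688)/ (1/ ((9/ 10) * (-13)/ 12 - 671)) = -390.68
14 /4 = 3.50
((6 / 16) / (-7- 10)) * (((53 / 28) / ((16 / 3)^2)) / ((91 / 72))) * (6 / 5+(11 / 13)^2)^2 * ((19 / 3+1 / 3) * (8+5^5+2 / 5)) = -176295176258391 / 1979437241600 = -89.06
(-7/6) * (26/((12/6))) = -91/6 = -15.17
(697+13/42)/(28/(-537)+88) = 5242373/661192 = 7.93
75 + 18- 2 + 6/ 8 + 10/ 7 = 2609/ 28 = 93.18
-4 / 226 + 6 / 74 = 265 / 4181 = 0.06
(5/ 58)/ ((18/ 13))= 65/ 1044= 0.06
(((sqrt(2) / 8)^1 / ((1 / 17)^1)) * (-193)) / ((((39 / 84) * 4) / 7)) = -160769 * sqrt(2) / 104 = -2186.17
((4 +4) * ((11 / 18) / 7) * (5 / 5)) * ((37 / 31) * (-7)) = -1628 / 279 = -5.84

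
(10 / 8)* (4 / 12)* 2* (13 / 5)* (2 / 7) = 13 / 21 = 0.62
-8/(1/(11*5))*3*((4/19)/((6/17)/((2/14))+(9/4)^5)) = -30638080/6629993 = -4.62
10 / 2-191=-186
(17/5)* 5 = 17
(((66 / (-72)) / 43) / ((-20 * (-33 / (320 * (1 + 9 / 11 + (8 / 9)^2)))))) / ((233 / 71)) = -0.01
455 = 455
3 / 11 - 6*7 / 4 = -10.23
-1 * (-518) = 518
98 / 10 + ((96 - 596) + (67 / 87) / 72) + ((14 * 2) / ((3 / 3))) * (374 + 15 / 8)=314274611 / 31320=10034.31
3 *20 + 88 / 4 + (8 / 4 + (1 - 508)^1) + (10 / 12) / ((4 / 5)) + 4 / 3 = -3365 / 8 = -420.62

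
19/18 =1.06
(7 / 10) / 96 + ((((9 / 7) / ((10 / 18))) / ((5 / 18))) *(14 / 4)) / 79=142733 / 379200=0.38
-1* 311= -311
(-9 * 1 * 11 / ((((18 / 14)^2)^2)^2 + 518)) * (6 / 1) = -3424291794 / 3029213639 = -1.13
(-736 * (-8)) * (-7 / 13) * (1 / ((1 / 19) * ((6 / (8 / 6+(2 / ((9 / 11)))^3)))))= -4549834240 / 28431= -160030.75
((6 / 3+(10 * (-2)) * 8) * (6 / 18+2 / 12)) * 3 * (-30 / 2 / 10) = 711 / 2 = 355.50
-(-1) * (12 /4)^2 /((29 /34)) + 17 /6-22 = -1499 /174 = -8.61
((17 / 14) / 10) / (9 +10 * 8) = 17 / 12460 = 0.00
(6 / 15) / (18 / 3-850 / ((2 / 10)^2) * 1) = -1 / 53110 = -0.00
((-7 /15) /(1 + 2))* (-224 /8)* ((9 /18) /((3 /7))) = 686 /135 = 5.08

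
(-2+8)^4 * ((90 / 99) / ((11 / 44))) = 51840 / 11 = 4712.73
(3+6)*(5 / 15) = 3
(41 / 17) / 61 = 41 / 1037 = 0.04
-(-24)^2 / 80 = -36 / 5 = -7.20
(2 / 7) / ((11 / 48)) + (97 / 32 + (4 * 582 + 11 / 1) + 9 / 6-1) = 5775069 / 2464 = 2343.78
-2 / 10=-1 / 5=-0.20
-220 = -220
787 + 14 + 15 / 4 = 3219 / 4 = 804.75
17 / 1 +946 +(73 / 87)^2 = 7294276 / 7569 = 963.70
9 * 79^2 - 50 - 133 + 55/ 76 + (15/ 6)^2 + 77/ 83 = 176604765/ 3154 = 55993.90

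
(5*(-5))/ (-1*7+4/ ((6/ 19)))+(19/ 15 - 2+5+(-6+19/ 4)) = -1423/ 1020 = -1.40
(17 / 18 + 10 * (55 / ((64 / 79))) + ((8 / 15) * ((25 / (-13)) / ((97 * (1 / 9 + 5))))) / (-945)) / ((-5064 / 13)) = -4416766985 / 2530703616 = -1.75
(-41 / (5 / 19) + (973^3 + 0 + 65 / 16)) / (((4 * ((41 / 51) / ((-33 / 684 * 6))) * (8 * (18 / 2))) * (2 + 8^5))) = -13780660792327 / 392107468800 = -35.15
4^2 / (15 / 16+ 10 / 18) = 2304 / 215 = 10.72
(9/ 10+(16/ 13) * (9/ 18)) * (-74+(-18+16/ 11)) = -98106/ 715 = -137.21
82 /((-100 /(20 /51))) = -82 /255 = -0.32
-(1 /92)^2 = -1 /8464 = -0.00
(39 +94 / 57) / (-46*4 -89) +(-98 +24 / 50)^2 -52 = 13140710837 / 1389375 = 9458.00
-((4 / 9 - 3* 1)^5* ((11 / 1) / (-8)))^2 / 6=-5012607856851529 / 1338925209984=-3743.75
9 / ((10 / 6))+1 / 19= 518 / 95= 5.45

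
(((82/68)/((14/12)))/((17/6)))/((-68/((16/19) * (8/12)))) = -1968/653429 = -0.00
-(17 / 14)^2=-289 / 196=-1.47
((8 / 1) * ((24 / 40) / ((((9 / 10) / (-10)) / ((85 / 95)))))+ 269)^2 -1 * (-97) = 159402922 / 3249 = 49062.15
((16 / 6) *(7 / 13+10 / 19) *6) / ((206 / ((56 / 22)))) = 58912 / 279851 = 0.21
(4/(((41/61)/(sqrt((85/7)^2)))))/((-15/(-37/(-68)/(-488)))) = 37/6888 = 0.01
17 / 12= 1.42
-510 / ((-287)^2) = -510 / 82369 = -0.01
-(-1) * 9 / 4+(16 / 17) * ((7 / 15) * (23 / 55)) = 136529 / 56100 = 2.43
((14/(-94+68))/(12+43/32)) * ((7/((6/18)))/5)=-672/3965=-0.17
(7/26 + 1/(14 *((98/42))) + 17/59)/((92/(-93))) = -1027557/1728818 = -0.59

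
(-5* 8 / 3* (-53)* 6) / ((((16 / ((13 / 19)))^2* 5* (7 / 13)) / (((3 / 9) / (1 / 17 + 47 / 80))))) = 9897485 / 6663699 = 1.49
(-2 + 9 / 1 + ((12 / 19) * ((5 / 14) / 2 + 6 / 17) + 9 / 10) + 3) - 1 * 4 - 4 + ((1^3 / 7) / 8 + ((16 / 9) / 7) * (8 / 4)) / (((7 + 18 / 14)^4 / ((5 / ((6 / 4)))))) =44711928506531 / 13816762626240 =3.24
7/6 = 1.17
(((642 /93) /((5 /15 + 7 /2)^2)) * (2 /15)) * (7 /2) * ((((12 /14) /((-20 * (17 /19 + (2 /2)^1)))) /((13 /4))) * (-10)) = 16264 /1065935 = 0.02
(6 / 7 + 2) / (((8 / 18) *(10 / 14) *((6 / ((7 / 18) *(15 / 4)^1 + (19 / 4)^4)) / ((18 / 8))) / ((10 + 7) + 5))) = 38816217 / 1024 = 37906.46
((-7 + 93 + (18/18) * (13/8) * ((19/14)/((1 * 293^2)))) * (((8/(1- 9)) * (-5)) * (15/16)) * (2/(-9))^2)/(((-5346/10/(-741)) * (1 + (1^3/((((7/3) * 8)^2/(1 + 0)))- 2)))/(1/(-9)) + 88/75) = 99285161259375/38142306437059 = 2.60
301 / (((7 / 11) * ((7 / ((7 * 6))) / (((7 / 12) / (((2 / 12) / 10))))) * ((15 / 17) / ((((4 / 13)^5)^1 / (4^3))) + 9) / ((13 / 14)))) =8362640 / 1857281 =4.50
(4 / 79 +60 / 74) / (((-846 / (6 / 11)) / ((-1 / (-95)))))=-2518 / 430689435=-0.00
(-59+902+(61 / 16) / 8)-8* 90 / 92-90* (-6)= 4049915 / 2944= 1375.65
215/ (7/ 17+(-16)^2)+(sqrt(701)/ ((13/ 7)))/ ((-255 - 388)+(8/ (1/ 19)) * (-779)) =3655/ 4359 - 7 * sqrt(701)/ 1547663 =0.84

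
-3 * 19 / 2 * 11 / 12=-209 / 8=-26.12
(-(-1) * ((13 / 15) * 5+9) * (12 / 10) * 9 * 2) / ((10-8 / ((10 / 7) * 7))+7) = 160 / 9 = 17.78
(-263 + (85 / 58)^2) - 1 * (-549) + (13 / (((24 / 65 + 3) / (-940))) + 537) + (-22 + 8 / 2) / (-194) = -200213558285 / 71461452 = -2801.70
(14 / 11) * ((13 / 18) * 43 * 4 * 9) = 15652 / 11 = 1422.91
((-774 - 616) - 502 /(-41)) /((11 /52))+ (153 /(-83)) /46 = -11214970571 /1721918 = -6513.07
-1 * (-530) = 530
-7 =-7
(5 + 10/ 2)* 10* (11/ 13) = 1100/ 13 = 84.62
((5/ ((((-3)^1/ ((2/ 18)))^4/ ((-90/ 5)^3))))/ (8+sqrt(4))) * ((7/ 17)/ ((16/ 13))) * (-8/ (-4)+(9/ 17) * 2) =-1183/ 210681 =-0.01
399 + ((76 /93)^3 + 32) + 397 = 666446572 /804357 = 828.55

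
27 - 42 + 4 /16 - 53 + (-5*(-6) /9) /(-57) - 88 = -155.81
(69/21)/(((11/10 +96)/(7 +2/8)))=3335/13594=0.25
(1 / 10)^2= 1 / 100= 0.01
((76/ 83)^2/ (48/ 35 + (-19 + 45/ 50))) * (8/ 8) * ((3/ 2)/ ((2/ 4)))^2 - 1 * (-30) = 238371690/ 8067019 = 29.55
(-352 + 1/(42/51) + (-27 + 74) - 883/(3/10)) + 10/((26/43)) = -1763897/546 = -3230.58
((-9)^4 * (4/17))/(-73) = -26244/1241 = -21.15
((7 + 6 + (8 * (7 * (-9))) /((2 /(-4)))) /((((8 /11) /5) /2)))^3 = 2766848123810.55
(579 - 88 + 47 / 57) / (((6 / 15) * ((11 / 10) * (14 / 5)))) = 1752125 / 4389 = 399.21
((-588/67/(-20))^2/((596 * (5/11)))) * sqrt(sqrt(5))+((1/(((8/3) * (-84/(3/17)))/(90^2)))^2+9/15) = 237699 * 5^(1/4)/334430500+187247037/4531520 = 41.32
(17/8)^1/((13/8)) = 1.31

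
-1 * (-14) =14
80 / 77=1.04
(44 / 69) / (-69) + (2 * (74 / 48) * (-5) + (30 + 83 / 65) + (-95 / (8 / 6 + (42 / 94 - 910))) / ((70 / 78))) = 17718154414841 / 1109633796180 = 15.97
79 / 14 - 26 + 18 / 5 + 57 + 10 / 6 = 8801 / 210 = 41.91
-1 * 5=-5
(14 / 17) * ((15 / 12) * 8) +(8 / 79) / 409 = 4523676 / 549287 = 8.24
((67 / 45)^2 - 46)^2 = 7860772921 / 4100625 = 1916.97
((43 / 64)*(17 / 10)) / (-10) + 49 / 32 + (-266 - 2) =-1706131 / 6400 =-266.58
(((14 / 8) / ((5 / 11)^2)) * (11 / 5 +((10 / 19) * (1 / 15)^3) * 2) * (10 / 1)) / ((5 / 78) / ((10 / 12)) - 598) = -310719409 / 996887250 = -0.31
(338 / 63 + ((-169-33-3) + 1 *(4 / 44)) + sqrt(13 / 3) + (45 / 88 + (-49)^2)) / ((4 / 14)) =7 *sqrt(39) / 6 + 12207707 / 1584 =7714.17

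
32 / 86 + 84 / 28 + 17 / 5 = 1456 / 215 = 6.77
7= 7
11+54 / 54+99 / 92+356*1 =33955 / 92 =369.08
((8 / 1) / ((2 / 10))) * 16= 640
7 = 7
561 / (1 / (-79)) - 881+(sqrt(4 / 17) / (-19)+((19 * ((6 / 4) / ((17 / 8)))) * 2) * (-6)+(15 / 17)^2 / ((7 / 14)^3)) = -13107512 / 289 - 2 * sqrt(17) / 323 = -45354.74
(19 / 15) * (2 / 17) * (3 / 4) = 19 / 170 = 0.11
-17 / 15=-1.13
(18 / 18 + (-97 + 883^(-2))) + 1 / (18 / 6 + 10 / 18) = -2388187375 / 24950048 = -95.72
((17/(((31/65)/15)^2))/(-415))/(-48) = 1077375/1276208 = 0.84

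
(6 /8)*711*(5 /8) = 10665 /32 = 333.28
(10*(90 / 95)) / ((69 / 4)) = 0.55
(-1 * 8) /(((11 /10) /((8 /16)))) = -40 /11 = -3.64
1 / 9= 0.11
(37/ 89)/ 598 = 37/ 53222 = 0.00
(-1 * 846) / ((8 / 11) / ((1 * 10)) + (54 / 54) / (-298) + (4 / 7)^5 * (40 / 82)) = -9554838996780 / 1119159119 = -8537.52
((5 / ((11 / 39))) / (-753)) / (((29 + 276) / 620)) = -8060 / 168421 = -0.05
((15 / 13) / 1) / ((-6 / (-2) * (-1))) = -5 / 13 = -0.38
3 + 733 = 736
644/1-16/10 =3212/5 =642.40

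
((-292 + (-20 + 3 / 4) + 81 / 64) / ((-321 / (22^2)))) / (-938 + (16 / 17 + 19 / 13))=-16076203 / 32180464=-0.50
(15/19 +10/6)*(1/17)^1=140/969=0.14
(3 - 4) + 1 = 0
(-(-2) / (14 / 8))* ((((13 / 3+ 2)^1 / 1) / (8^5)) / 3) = 19 / 258048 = 0.00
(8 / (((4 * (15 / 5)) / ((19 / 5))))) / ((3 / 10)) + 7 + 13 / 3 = 178 / 9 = 19.78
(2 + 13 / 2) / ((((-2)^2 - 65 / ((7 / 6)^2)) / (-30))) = 12495 / 2144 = 5.83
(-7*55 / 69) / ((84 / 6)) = -55 / 138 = -0.40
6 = 6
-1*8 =-8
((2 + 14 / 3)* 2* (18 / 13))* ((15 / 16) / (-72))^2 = 125 / 39936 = 0.00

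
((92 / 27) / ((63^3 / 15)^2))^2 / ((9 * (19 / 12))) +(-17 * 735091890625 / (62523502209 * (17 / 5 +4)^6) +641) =3298158386441482843170869110741562032 / 5145342666584072785478927308306377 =641.00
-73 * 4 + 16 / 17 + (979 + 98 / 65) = 761841 / 1105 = 689.45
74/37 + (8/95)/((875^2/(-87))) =145468054/72734375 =2.00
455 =455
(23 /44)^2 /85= 529 /164560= 0.00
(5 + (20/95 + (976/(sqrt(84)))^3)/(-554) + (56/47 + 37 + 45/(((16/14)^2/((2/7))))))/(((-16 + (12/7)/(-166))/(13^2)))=-41219760561343/73630464704 + 407534398336 * sqrt(21)/81164601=22449.68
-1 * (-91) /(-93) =-91 /93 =-0.98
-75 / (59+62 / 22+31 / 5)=-1375 / 1247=-1.10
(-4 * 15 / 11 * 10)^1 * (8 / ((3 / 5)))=-727.27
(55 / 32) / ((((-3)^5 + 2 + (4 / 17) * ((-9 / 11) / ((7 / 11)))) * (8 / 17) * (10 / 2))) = -22253 / 7351040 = -0.00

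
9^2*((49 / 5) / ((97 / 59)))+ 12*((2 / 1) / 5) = 236499 / 485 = 487.63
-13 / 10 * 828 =-5382 / 5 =-1076.40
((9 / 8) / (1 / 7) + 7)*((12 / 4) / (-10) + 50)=739.29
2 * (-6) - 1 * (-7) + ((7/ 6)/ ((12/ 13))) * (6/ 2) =-29/ 24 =-1.21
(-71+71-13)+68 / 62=-369 / 31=-11.90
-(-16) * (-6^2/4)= -144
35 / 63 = 5 / 9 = 0.56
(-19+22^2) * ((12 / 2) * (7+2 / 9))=20150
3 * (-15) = -45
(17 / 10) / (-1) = -17 / 10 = -1.70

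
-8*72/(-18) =32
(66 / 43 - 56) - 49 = -4449 / 43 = -103.47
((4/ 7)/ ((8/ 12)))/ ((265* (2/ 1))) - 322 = -597307/ 1855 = -322.00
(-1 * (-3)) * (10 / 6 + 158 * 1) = 479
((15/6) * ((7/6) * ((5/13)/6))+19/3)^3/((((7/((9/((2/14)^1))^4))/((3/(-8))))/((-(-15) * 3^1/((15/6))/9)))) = -2105173982826747/4499456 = -467873001.28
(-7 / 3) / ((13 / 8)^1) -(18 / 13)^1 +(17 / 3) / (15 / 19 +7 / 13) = 6169 / 4264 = 1.45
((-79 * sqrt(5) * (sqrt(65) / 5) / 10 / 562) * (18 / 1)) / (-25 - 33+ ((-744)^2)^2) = -711 * sqrt(13) / 860989910098780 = -0.00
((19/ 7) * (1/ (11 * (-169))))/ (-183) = 19/ 2381379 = 0.00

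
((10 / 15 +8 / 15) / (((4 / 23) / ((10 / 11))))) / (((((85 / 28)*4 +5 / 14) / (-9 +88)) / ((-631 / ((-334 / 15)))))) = 10318743 / 9185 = 1123.43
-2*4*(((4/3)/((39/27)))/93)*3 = -96/403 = -0.24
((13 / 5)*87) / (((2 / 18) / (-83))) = -844857 / 5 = -168971.40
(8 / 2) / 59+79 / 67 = 1.25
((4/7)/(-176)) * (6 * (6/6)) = -3/154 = -0.02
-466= -466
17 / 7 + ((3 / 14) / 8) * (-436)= -37 / 4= -9.25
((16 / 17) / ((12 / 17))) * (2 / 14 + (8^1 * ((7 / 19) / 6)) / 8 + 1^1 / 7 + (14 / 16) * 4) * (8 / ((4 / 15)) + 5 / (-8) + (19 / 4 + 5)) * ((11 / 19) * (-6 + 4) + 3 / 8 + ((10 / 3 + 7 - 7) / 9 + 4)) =7073738965 / 9824976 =719.98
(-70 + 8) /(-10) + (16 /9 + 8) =719 /45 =15.98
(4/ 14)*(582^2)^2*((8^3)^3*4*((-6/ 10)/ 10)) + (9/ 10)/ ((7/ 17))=-369583916367659138307/ 350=-1055954046764740395.16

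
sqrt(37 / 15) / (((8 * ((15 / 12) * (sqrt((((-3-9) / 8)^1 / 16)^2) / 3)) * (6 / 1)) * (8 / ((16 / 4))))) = 4 * sqrt(555) / 225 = 0.42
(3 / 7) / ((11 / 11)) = 3 / 7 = 0.43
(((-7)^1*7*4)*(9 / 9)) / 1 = -196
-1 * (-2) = 2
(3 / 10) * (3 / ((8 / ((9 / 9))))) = 9 / 80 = 0.11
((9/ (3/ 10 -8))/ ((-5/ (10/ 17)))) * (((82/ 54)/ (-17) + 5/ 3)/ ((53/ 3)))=14480/ 1179409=0.01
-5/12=-0.42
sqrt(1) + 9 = 10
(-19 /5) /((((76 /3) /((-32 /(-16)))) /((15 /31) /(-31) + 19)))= -27366 /4805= -5.70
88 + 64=152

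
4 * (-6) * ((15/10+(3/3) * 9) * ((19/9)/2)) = -266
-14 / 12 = -7 / 6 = -1.17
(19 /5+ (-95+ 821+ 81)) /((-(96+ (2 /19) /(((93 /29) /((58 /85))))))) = -60889053 /7211042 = -8.44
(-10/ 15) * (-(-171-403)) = -1148/ 3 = -382.67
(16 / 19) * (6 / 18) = 16 / 57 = 0.28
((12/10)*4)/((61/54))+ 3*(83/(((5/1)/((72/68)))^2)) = 15.42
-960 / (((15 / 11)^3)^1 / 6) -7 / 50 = -340757 / 150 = -2271.71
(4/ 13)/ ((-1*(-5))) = 4/ 65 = 0.06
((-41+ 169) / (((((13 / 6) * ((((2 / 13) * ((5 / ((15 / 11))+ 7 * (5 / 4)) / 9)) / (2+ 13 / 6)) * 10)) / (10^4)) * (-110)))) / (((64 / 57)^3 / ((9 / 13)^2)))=-253135681875 / 70909696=-3569.83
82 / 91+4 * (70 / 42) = 2066 / 273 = 7.57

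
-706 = -706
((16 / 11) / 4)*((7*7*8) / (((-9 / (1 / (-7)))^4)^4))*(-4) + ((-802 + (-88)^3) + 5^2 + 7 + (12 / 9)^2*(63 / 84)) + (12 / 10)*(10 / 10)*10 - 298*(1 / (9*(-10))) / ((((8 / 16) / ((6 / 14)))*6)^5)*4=-47156912665794430748089591697983522 / 69121857559388144291592075495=-682228.67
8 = 8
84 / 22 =3.82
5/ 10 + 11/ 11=3/ 2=1.50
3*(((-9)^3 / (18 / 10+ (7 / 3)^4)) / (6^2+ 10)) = -885735 / 585764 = -1.51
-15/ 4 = -3.75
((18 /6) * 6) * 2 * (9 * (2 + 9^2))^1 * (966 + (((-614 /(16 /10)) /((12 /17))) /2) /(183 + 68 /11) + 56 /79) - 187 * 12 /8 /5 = 170699027699469 /6575960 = 25958039.24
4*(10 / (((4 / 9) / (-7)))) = -630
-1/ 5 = -0.20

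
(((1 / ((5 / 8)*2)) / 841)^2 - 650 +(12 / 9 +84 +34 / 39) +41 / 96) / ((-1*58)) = 4143977054369 / 426631899200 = 9.71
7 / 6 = 1.17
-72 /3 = -24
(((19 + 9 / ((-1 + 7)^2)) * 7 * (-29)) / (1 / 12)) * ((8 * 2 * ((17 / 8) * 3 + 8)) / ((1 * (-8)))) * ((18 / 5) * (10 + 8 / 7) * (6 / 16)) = 162243081 / 8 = 20280385.12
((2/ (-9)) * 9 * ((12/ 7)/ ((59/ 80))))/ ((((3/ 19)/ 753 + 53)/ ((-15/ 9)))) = 7630400/ 52194527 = 0.15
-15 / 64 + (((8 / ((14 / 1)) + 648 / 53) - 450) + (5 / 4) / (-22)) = -114266263 / 261184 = -437.49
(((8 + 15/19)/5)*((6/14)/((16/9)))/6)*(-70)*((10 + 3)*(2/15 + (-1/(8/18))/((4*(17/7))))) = 2611713/413440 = 6.32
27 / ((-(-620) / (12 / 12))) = 27 / 620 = 0.04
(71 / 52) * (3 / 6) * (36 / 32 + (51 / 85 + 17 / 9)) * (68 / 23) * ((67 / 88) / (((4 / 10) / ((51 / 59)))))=1788579673 / 149031168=12.00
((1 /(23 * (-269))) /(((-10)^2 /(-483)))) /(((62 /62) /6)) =63 /13450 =0.00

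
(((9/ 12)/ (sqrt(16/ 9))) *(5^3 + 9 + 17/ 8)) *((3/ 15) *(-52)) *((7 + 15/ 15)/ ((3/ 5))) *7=-297297/ 4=-74324.25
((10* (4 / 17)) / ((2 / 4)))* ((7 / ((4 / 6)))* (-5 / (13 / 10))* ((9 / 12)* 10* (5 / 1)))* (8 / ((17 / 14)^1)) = -176400000 / 3757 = -46952.36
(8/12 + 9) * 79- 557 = 620/3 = 206.67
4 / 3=1.33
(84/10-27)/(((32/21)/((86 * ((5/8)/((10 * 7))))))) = -11997/1280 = -9.37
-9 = -9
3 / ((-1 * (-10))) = 3 / 10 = 0.30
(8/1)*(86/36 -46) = -3140/9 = -348.89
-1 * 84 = -84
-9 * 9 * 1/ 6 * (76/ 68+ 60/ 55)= -11151/ 374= -29.82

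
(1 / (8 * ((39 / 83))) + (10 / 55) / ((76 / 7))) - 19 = -1220513 / 65208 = -18.72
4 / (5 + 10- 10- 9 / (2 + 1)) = 2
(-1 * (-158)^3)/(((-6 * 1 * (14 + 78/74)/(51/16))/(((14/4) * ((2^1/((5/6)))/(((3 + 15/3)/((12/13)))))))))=-19537656453/144820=-134909.93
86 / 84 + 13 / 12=59 / 28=2.11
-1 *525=-525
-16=-16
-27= -27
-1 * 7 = -7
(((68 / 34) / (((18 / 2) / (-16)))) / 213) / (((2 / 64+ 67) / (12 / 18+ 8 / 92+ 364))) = -180224 / 1984095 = -0.09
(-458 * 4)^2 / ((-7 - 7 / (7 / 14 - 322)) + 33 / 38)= -82005977216 / 149287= -549317.60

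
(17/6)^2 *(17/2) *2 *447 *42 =5124259/2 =2562129.50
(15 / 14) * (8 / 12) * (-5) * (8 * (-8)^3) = 102400 / 7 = 14628.57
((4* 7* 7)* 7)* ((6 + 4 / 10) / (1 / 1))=43904 / 5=8780.80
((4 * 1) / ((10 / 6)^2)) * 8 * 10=115.20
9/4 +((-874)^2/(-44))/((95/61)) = -2451949/220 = -11145.22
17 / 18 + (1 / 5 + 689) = 690.14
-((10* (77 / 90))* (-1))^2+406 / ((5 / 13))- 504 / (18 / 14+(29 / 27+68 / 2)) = 336950572 / 347895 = 968.54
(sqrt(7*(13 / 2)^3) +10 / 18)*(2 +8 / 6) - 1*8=-166 / 27 +65*sqrt(182) / 6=140.00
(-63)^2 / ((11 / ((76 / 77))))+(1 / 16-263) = 180425 / 1936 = 93.19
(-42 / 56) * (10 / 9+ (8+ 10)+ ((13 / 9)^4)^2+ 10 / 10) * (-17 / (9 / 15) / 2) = 71461544675 / 172186884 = 415.02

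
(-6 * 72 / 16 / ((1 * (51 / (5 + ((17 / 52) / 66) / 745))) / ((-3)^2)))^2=119144992936951881 / 209924166337600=567.56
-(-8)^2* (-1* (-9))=-576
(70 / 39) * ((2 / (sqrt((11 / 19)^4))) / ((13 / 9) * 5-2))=151620 / 73931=2.05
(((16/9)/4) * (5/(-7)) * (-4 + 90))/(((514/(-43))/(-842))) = -31137160/16191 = -1923.12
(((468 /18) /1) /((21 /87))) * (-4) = -430.86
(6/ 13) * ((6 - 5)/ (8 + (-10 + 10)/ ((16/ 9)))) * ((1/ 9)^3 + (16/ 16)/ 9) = 41/ 6318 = 0.01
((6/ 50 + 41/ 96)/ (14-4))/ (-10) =-1313/ 240000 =-0.01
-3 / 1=-3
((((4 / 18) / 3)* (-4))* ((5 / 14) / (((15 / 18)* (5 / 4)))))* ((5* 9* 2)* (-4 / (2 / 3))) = 384 / 7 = 54.86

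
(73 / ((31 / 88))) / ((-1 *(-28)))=1606 / 217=7.40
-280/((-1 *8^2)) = 4.38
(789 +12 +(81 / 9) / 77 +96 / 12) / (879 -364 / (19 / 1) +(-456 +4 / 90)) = 53268210 / 26589871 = 2.00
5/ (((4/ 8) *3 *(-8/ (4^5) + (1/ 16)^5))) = -10485760/ 24573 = -426.72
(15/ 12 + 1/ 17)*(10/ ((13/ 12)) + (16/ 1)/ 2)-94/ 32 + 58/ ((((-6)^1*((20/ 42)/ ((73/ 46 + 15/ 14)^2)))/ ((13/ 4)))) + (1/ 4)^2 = -446.57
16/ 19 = 0.84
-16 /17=-0.94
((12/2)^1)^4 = 1296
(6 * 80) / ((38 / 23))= 5520 / 19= 290.53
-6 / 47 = -0.13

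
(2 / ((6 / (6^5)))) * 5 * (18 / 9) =25920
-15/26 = -0.58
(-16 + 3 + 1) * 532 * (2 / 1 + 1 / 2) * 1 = -15960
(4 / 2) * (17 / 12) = 2.83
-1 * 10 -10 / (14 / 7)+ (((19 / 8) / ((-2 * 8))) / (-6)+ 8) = -5357 / 768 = -6.98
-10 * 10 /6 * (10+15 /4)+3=-1357 /6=-226.17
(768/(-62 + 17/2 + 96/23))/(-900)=2944/170175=0.02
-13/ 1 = -13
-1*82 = -82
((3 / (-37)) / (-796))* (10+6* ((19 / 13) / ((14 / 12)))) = 0.00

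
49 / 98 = 1 / 2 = 0.50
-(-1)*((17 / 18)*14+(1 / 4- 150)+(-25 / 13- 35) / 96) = -64075 / 468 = -136.91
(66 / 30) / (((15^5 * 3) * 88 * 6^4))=1 / 118098000000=0.00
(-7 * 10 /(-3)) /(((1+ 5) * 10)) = 7 /18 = 0.39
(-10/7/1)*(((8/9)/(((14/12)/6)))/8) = -40/49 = -0.82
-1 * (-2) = 2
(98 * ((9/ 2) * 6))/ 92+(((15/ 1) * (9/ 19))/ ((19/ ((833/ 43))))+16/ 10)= 134261759/ 3570290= 37.61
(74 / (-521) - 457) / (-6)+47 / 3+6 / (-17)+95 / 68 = 3291301 / 35428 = 92.90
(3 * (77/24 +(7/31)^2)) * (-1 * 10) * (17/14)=-912815/7688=-118.73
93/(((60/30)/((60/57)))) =930/19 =48.95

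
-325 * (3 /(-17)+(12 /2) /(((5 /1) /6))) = -38805 /17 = -2282.65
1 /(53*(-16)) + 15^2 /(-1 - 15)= -5963 /424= -14.06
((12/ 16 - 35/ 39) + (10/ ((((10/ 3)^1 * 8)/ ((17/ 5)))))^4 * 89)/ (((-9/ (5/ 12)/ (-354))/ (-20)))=-1384570267589/ 17971200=-77043.84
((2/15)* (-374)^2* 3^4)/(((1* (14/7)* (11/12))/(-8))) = -32959872/5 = -6591974.40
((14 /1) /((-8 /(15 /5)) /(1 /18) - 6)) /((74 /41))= -287 /1998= -0.14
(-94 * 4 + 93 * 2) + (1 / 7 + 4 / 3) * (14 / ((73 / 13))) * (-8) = -48058 / 219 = -219.44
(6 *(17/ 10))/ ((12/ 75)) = 255/ 4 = 63.75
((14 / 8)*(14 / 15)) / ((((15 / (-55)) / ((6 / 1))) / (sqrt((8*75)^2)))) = -21560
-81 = -81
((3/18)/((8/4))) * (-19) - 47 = -583/12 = -48.58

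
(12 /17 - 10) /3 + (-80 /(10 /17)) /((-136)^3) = -171901 /55488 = -3.10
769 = 769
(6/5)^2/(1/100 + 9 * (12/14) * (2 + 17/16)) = 288/4727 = 0.06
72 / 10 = 7.20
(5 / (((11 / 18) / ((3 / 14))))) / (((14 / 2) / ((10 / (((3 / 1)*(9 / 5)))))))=250 / 539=0.46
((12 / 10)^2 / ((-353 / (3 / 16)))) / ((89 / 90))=-243 / 314170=-0.00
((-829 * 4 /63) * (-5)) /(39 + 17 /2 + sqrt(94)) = 3150200 /544887- 66320 * sqrt(94) /544887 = 4.60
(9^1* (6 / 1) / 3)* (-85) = -1530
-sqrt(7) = -2.65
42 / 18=7 / 3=2.33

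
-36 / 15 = -12 / 5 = -2.40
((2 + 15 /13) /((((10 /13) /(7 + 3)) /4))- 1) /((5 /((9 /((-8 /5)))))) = -1467 /8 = -183.38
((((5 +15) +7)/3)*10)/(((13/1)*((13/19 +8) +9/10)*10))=570/7891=0.07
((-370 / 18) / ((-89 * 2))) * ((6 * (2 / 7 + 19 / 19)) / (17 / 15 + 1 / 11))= 91575 / 125846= 0.73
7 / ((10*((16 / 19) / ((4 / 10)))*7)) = 19 / 400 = 0.05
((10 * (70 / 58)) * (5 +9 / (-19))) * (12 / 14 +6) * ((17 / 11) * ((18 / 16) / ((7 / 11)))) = 3947400 / 3857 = 1023.44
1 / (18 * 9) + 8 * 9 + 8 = 12961 / 162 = 80.01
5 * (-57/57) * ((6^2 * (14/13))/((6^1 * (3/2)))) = -280/13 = -21.54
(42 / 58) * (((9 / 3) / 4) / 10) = 63 / 1160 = 0.05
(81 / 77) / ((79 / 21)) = 243 / 869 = 0.28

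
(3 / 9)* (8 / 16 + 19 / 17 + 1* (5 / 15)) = 199 / 306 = 0.65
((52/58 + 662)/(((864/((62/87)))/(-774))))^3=-45084185946923031/594823321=-75794247.39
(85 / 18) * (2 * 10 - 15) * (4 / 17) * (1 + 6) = 350 / 9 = 38.89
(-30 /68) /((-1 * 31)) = 15 /1054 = 0.01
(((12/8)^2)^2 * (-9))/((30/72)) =-109.35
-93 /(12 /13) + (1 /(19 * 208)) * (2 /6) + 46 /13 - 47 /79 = -91607813 /936624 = -97.81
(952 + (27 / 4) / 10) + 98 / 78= 1488133 / 1560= 953.93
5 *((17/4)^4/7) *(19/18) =7934495/32256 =245.99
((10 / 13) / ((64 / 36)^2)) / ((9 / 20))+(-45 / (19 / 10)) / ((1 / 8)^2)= -11976525 / 7904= -1515.25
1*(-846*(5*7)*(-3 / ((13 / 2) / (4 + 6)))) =1776600 / 13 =136661.54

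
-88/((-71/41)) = 3608/71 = 50.82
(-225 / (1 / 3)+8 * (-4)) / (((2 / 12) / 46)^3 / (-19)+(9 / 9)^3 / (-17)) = 4801193199936 / 399466961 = 12019.00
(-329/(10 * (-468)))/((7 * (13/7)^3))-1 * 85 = -873950479/10281960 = -85.00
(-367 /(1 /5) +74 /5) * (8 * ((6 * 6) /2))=-1310544 /5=-262108.80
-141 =-141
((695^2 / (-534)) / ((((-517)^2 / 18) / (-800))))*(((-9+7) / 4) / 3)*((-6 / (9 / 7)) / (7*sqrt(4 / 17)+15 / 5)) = -45983980000 / 1022915003+37869160000*sqrt(17) / 3068745009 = 5.93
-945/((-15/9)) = 567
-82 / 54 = -41 / 27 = -1.52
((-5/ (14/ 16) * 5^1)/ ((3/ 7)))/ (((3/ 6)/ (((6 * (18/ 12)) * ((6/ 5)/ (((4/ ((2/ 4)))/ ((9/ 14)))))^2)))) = -2187/ 196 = -11.16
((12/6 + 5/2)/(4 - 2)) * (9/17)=81/68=1.19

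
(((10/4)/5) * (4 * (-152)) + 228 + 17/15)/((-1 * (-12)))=-1123/180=-6.24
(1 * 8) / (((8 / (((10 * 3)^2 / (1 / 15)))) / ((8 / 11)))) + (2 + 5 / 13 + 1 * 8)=1405485 / 143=9828.57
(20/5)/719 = 0.01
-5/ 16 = -0.31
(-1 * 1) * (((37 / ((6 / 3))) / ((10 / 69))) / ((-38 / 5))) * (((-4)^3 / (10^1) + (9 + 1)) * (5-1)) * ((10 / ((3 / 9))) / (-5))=-137862 / 95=-1451.18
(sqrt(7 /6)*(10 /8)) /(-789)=-5*sqrt(42) /18936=-0.00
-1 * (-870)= 870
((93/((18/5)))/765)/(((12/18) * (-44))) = -31/26928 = -0.00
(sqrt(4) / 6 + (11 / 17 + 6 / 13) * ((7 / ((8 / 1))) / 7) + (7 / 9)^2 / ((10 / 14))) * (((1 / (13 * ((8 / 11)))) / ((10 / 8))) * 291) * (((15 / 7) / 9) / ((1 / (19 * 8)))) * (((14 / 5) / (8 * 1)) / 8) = 19144381817 / 372340800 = 51.42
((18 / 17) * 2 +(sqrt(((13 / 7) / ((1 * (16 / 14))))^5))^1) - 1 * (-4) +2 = 11.48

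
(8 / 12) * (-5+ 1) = -8 / 3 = -2.67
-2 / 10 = -0.20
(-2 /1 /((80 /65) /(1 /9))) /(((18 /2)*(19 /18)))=-13 /684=-0.02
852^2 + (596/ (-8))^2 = 2925817/ 4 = 731454.25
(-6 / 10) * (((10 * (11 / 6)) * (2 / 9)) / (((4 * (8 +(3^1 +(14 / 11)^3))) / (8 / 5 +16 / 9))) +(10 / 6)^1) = -429139 / 370575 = -1.16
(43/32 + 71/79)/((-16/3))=-17007/40448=-0.42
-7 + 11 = 4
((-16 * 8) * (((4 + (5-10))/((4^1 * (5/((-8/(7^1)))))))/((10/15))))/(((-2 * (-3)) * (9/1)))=-64/315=-0.20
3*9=27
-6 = -6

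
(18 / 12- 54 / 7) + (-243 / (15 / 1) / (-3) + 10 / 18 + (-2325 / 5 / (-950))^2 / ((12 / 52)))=1772747 / 2274300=0.78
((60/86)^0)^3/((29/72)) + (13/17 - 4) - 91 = -45234/493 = -91.75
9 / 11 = 0.82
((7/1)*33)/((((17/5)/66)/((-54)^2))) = 222286680/17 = 13075687.06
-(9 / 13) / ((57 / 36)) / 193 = -108 / 47671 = -0.00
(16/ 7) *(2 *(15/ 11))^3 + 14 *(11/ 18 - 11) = -8307953/ 83853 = -99.08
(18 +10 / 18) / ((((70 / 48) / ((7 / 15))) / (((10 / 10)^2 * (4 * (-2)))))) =-10688 / 225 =-47.50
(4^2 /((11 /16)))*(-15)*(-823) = 3160320 /11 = 287301.82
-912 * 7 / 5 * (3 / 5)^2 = -57456 / 125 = -459.65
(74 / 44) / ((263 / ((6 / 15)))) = 37 / 14465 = 0.00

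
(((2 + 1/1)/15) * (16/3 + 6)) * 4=136/15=9.07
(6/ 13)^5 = 7776/ 371293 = 0.02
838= 838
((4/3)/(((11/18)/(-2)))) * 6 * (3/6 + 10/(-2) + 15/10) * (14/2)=6048/11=549.82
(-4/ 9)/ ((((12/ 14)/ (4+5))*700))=-1/ 150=-0.01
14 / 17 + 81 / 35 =1867 / 595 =3.14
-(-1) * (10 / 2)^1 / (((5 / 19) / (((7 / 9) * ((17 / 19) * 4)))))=476 / 9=52.89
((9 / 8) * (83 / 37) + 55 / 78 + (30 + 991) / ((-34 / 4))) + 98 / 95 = -2159992361 / 18643560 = -115.86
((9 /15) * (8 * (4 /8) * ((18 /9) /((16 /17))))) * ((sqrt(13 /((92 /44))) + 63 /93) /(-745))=-51 * sqrt(3289) /171350 - 1071 /230950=-0.02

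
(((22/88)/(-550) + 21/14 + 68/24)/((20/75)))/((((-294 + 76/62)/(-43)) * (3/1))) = 38119801/47921280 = 0.80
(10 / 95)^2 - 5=-1801 / 361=-4.99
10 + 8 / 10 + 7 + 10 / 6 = 19.47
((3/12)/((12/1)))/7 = 1/336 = 0.00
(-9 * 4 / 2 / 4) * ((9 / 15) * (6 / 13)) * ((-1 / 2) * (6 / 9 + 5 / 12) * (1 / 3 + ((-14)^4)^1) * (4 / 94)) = 1103.45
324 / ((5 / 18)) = 5832 / 5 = 1166.40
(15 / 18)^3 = 125 / 216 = 0.58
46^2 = 2116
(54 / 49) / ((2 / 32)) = 864 / 49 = 17.63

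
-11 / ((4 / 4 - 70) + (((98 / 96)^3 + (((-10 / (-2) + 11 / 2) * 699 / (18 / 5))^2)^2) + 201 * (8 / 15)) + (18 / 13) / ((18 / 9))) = -79073280 / 124191812381200773761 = -0.00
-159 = -159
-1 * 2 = -2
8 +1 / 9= 73 / 9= 8.11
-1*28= -28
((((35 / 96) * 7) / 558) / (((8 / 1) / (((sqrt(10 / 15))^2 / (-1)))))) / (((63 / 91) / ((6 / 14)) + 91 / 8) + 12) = -3185 / 208834848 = -0.00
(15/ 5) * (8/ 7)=24/ 7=3.43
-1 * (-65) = 65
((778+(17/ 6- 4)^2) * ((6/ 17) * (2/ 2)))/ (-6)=-28057/ 612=-45.84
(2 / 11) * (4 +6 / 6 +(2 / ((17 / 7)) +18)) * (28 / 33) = 7560 / 2057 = 3.68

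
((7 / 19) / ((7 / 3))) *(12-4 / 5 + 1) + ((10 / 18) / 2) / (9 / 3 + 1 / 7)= 75793 / 37620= 2.01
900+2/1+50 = 952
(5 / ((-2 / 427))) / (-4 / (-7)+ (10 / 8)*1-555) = 1.93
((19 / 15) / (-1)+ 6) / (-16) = -71 / 240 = -0.30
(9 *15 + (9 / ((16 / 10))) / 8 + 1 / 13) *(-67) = -7568923 / 832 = -9097.26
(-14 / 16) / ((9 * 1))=-7 / 72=-0.10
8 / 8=1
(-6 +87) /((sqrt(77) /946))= 6966 *sqrt(77) /7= 8732.34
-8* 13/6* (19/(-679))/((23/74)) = 73112/46851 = 1.56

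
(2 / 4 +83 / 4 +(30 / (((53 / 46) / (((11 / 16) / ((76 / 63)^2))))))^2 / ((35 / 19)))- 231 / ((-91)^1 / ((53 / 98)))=5266374786777847 / 50270351552512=104.76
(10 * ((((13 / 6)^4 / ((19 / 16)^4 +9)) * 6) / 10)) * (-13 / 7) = -3041632256 / 136107405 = -22.35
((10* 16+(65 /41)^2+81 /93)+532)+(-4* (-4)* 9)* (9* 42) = 2872743126 /52111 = 55127.38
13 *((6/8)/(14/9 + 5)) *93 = 32643/236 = 138.32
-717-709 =-1426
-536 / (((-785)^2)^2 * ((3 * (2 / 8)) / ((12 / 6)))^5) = -17563648 / 92275179901875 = -0.00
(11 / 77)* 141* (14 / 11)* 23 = 6486 / 11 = 589.64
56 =56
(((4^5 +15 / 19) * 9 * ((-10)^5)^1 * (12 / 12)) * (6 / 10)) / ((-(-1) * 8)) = -1314292500 / 19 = -69173289.47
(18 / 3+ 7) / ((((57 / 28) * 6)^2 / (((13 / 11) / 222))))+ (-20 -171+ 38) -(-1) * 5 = -5284066066 / 35703261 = -148.00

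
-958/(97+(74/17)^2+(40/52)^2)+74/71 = -2900864984/404126391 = -7.18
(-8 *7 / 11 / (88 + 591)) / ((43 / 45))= -0.01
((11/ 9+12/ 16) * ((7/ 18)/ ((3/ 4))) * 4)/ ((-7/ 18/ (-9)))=284/ 3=94.67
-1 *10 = -10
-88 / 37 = -2.38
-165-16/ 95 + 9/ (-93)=-486706/ 2945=-165.27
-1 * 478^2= -228484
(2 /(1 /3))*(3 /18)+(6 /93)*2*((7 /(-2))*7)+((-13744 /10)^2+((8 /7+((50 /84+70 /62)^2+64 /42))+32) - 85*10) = 80020445151061 /42380100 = 1888160.84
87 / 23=3.78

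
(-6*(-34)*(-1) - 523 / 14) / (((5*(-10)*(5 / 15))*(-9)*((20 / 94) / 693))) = -5240829 / 1000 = -5240.83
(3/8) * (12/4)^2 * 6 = 81/4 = 20.25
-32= -32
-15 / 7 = -2.14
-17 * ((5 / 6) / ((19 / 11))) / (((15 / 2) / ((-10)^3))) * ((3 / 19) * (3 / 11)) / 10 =1700 / 361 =4.71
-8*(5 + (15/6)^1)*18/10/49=-108/49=-2.20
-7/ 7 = -1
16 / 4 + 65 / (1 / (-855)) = -55571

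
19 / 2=9.50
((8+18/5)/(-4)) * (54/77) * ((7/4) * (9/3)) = -2349/220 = -10.68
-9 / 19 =-0.47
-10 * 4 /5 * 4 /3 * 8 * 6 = -512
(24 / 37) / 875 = 24 / 32375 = 0.00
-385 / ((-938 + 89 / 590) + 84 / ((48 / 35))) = 454300 / 1034387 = 0.44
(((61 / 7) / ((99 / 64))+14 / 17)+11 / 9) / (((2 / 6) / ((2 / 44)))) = 90469 / 86394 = 1.05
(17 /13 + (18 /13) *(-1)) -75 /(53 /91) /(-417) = 22208 /95771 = 0.23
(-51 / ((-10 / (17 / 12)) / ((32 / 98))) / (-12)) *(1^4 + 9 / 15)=-1156 / 3675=-0.31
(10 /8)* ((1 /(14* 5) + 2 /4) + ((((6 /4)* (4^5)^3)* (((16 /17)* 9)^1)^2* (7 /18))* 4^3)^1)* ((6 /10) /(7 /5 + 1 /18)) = 392756548557935187 /265013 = 1482027480002.62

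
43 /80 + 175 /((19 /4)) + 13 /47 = 2690159 /71440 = 37.66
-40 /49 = -0.82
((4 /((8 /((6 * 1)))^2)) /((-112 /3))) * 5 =-135 /448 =-0.30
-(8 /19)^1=-8 /19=-0.42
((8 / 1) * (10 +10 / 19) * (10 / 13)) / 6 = 8000 / 741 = 10.80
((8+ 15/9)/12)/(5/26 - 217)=-377/101466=-0.00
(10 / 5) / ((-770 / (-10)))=2 / 77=0.03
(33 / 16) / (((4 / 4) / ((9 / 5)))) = 297 / 80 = 3.71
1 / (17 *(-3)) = -1 / 51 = -0.02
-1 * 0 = 0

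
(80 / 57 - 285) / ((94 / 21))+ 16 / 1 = -84579 / 1786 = -47.36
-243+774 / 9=-157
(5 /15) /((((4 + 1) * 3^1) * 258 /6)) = 1 /1935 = 0.00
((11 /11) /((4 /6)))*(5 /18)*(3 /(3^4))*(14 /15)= 7 /486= 0.01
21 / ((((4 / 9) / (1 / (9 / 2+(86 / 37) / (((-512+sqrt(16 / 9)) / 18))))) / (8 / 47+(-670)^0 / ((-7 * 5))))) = 9905529 / 6539110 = 1.51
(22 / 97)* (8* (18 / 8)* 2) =792 / 97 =8.16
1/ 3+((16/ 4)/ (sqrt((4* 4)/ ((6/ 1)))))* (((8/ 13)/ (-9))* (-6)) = 1/ 3+16* sqrt(6)/ 39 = 1.34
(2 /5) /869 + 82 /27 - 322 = -37419086 /117315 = -318.96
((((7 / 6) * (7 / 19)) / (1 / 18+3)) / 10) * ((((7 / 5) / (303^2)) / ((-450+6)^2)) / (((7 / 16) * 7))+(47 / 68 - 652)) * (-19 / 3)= 12274199374494169 / 211530414843000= 58.03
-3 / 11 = -0.27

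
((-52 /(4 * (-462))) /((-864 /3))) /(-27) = 0.00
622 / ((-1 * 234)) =-311 / 117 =-2.66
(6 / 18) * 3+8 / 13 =21 / 13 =1.62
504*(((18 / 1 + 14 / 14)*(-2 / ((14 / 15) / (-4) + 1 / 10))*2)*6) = 1723680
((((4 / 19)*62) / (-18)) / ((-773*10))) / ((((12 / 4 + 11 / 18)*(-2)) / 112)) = -0.00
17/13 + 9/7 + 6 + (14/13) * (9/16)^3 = 1637257/186368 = 8.79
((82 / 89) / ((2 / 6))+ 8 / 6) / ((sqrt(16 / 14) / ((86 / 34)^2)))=1011403 * sqrt(14) / 154326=24.52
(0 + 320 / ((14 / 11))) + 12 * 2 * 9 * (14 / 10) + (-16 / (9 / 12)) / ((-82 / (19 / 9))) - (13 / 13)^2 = 21440623 / 38745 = 553.38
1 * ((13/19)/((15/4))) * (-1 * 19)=-52/15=-3.47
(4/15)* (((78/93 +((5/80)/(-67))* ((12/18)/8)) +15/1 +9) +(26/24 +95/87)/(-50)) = 7168727213/1084194000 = 6.61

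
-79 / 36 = -2.19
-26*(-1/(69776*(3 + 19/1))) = 13/767536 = 0.00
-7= -7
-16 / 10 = -8 / 5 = -1.60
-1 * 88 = -88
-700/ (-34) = 350/ 17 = 20.59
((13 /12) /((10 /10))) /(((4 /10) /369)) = 7995 /8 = 999.38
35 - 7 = 28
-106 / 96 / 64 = -53 / 3072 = -0.02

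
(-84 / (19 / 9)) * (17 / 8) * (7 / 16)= -22491 / 608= -36.99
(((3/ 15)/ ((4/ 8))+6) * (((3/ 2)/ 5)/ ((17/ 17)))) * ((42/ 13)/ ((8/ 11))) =2772/ 325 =8.53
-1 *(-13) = 13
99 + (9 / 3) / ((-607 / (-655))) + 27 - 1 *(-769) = 545230 / 607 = 898.24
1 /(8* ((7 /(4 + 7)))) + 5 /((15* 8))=0.24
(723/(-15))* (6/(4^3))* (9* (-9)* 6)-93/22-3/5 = 1928331/880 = 2191.29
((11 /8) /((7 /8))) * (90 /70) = 99 /49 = 2.02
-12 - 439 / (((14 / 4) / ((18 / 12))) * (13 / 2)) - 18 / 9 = -3908 / 91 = -42.95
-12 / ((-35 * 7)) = 12 / 245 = 0.05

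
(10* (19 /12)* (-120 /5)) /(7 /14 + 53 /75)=-314.92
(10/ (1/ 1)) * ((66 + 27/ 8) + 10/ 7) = 19825/ 28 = 708.04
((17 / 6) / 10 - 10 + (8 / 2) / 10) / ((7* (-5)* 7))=559 / 14700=0.04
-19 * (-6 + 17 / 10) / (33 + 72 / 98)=2.42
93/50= 1.86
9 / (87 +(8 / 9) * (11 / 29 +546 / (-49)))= 16443 / 141469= 0.12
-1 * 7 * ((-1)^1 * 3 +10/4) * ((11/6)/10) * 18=231/20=11.55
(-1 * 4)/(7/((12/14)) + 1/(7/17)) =-168/445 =-0.38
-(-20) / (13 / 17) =26.15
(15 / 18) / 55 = 1 / 66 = 0.02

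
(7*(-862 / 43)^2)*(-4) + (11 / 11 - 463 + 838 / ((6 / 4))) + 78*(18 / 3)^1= -59283490 / 5547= -10687.49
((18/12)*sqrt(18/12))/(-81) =-sqrt(6)/108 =-0.02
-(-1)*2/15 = 2/15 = 0.13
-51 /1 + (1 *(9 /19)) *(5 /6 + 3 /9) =-1917 /38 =-50.45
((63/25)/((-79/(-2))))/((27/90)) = 84/395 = 0.21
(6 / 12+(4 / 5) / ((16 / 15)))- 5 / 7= 15 / 28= 0.54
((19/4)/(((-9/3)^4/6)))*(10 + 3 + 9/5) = 703/135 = 5.21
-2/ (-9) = 2/ 9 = 0.22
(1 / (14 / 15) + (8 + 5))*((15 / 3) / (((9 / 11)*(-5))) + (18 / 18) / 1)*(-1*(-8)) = -1576 / 63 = -25.02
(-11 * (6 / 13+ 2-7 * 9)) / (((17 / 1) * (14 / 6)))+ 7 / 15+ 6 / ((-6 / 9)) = 191549 / 23205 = 8.25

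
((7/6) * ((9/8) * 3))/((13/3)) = 189/208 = 0.91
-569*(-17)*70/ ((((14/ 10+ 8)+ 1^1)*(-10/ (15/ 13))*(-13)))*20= 25391625/ 2197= 11557.41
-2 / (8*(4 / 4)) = -1 / 4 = -0.25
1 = 1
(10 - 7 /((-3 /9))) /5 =31 /5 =6.20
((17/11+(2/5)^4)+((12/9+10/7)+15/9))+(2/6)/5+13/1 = 2752696/144375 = 19.07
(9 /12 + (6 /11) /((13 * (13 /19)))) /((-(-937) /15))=0.01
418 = 418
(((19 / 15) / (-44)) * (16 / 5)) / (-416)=19 / 85800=0.00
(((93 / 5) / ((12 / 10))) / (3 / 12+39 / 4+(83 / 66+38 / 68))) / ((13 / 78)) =52173 / 6629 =7.87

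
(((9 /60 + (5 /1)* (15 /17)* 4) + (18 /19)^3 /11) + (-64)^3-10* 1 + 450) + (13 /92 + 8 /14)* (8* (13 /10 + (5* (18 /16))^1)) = -540310550329051 /2065039130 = -261646.64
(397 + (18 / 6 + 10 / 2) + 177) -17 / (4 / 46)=773 / 2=386.50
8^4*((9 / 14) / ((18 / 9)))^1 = 9216 / 7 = 1316.57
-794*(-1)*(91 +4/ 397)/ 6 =36131/ 3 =12043.67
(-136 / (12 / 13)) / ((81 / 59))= -26078 / 243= -107.32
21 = 21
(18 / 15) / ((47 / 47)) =6 / 5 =1.20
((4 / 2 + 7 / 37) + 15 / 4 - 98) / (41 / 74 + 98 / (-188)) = -640375 / 228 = -2808.66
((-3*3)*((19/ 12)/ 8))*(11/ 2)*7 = -4389/ 64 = -68.58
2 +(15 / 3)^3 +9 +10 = 146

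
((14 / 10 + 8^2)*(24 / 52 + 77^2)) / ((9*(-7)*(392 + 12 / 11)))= -92422517 / 5902260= -15.66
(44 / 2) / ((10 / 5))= 11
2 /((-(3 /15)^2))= -50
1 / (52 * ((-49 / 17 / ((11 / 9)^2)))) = -2057 / 206388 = -0.01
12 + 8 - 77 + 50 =-7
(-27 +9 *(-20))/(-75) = 69/25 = 2.76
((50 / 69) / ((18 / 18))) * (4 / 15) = 40 / 207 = 0.19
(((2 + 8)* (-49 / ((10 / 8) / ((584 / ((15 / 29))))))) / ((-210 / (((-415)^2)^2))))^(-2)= 81 / 316550139364215257275008640000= 0.00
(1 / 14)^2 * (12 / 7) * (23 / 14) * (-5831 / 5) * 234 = -137241 / 35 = -3921.17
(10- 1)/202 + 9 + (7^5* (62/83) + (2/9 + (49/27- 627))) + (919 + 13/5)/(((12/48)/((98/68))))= 663801200303/38477970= 17251.46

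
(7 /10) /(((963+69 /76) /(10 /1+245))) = 4522 /24419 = 0.19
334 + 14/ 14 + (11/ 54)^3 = 52751771/ 157464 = 335.01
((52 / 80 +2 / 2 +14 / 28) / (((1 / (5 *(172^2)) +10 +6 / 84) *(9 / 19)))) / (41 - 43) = -21148862 / 93855303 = -0.23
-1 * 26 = -26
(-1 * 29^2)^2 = 707281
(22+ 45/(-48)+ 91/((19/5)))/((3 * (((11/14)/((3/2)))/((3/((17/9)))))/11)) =2586087/5168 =500.40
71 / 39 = 1.82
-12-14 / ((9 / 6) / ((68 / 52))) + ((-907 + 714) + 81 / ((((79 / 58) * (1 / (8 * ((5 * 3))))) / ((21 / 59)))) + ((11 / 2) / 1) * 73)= 2724.30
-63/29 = -2.17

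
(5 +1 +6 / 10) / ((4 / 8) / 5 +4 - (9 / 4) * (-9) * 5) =132 / 2107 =0.06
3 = 3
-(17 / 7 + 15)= -122 / 7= -17.43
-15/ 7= -2.14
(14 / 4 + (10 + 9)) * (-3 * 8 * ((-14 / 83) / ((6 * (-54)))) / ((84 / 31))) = -155 / 1494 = -0.10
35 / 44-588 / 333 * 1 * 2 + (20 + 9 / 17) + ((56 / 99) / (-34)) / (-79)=350134909 / 19677636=17.79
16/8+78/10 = 49/5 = 9.80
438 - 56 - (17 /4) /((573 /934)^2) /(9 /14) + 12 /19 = 20496368012 /56144259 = 365.07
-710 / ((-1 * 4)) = 355 / 2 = 177.50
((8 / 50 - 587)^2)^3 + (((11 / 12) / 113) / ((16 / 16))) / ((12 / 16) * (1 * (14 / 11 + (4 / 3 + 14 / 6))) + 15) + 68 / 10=2782004550167146909652126161312 / 68114501953125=40843057945012432.90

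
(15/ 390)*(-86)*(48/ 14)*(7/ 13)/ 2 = -516/ 169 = -3.05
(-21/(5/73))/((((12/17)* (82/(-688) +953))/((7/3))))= -5229574/4916865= -1.06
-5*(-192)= 960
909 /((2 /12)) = 5454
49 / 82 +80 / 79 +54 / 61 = 986103 / 395158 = 2.50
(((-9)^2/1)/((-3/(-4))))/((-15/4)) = -144/5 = -28.80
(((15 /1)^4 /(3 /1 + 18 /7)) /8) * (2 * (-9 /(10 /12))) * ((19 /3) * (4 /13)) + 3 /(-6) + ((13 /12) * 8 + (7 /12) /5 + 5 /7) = -3392856349 /70980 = -47800.17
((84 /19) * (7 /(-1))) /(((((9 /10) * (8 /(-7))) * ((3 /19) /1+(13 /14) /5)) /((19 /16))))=1140475 /10968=103.98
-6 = -6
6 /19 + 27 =519 /19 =27.32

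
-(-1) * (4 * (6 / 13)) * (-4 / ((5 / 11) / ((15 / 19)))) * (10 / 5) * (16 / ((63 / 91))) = -11264 / 19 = -592.84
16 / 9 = 1.78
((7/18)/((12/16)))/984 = 7/13284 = 0.00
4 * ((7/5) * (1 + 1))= 56/5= 11.20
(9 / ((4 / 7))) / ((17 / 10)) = 315 / 34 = 9.26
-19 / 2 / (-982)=19 / 1964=0.01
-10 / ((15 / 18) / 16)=-192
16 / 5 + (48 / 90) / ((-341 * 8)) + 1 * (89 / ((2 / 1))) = 487969 / 10230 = 47.70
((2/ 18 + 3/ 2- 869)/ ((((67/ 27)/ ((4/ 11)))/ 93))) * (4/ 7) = -34848216/ 5159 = -6754.84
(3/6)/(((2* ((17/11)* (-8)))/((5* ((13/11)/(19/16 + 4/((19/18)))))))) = -1235/51442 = -0.02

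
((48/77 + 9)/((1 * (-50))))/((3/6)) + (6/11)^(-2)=206249/69300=2.98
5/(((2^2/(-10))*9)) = -25/18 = -1.39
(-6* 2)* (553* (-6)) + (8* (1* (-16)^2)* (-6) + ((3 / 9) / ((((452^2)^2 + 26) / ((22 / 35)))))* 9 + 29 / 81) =542920024852324156 / 19722208798845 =27528.36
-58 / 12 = -29 / 6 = -4.83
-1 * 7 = -7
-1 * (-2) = 2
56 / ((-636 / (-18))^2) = 126 / 2809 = 0.04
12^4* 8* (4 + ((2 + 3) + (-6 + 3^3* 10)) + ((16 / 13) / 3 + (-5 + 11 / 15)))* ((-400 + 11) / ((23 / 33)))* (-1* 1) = 37254257289216 / 1495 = 24919235644.96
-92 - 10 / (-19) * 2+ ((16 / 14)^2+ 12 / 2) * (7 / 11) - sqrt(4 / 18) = -126254 / 1463 - sqrt(2) / 3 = -86.77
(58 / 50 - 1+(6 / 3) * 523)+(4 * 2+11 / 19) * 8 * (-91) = -2469674 / 475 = -5199.31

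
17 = 17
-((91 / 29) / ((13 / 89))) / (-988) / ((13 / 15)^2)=140175 / 4842188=0.03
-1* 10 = -10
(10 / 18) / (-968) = -5 / 8712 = -0.00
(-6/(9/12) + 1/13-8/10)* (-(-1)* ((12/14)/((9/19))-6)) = 2376/65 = 36.55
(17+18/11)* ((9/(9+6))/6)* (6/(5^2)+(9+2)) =11521/550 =20.95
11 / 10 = 1.10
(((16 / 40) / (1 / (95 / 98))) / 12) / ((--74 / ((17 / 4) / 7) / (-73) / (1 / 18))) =-0.00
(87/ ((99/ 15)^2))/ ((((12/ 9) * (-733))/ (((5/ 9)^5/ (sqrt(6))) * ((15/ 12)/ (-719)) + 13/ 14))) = -9425/ 4966808 + 11328125 * sqrt(6)/ 361494767623968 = -0.00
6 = 6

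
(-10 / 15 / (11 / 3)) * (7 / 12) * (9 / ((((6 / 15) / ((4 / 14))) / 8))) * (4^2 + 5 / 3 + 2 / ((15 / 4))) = -1092 / 11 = -99.27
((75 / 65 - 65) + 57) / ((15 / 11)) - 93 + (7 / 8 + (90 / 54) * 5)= -138547 / 1560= -88.81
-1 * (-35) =35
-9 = -9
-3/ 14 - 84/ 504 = -0.38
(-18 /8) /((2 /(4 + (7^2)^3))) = -1058877 /8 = -132359.62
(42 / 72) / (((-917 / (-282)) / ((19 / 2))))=893 / 524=1.70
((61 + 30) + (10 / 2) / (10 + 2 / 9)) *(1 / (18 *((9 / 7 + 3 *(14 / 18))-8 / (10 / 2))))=294595 / 117024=2.52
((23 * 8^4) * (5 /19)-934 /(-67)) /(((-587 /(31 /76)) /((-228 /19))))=2936700618 /14197769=206.84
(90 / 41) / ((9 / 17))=170 / 41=4.15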